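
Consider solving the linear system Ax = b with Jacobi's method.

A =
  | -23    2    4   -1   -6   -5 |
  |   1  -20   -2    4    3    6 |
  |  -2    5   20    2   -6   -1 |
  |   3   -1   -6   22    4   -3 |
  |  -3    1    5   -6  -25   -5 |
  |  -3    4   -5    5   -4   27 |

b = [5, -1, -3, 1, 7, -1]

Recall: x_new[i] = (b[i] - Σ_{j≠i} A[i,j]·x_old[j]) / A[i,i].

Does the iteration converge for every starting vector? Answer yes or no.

yes

A = D + L + U where D = diag(-23, -20, 20, 22, -25, 27).
T_J = -D⁻¹(L+U): T[5,3] = -(5)/(27) = -0.1852; T[5,5] = 0.
  T[0,:] = [+0.0000 +0.0870 +0.1739 -0.0435 -0.2609 -0.2174]
  T[1,:] = [+0.0500 +0.0000 -0.1000 +0.2000 +0.1500 +0.3000]
  T[2,:] = [+0.1000 -0.2500 +0.0000 -0.1000 +0.3000 +0.0500]
  T[3,:] = [-0.1364 +0.0455 +0.2727 +0.0000 -0.1818 +0.1364]
  T[4,:] = [-0.1200 +0.0400 +0.2000 -0.2400 +0.0000 -0.2000]
  T[5,:] = [+0.1111 -0.1481 +0.1852 -0.1852 +0.1481 +0.0000]
|roots of det(T-λI)|: 0.5663, 0.4087, 0.4087, 0.1611, 0.0731, 0.0731.
spectral radius ρ = 0.5663; 0.5663 < 1, so it converges for any x₀.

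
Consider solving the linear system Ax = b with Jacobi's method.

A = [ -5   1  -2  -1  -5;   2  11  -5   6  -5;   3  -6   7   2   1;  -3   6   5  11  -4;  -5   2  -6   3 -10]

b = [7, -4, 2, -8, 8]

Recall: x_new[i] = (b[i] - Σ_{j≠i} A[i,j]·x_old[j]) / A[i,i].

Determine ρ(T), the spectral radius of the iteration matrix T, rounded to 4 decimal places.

1.2992

Split A = D + L + U, D = diag(-5, 11, 7, 11, -10).
Jacobi: T = -D⁻¹(L+U), T[3,2] = -(5)/(11) = -0.4545; T[3,3] = 0.
  T[0,:] = [+0.0000, +0.2000, -0.4000, -0.2000, -1.0000]
  T[1,:] = [-0.1818, +0.0000, +0.4545, -0.5455, +0.4545]
  T[2,:] = [-0.4286, +0.8571, +0.0000, -0.2857, -0.1429]
  T[3,:] = [+0.2727, -0.5455, -0.4545, +0.0000, +0.3636]
  T[4,:] = [-0.5000, +0.2000, -0.6000, +0.3000, +0.0000]
moduli |λ_i(T)| = 1.2992, 1.0109, 1.0109, 0.3652, 0.3652.
ρ(T) = max|λ| = 1.2992; 1.2992 > 1 ⇒ diverges.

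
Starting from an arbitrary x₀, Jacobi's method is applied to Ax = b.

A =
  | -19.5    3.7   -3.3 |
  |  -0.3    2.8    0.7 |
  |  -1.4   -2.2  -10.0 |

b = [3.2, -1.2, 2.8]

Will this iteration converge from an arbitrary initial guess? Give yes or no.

yes

Split A = D + L + U, D = diag(-19.5, 2.8, -10).
Jacobi T = -D⁻¹(L+U): T[2,0] = -(-1.4)/(-10) = -0.1400; T[2,2] = 0.
  T[0,:] = [+0.0000  +0.1897  -0.1692]
  T[1,:] = [+0.1071  +0.0000  -0.2500]
  T[2,:] = [-0.1400  -0.2200  +0.0000]
|roots of det(T-λI)|: 0.3587, 0.2296, 0.1291.
ρ = 0.3587; 0.3587 < 1, so it converges for any x₀.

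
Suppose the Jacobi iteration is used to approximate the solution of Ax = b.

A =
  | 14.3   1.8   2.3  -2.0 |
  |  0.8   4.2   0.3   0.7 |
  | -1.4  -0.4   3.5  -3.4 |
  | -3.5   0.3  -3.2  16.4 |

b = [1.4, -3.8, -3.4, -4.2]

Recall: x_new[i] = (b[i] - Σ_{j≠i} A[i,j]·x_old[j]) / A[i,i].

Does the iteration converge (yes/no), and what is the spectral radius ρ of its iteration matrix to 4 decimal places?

yes, ρ = 0.4445

Let D = diag(14.3, 4.2, 3.5, 16.4); L, U the strict triangles.
Jacobi: T = -D⁻¹(L+U), T[1,0] = -(0.8)/(4.2) = -0.1905; T[1,1] = 0.
  T[0,:] = [+0.0000, -0.1259, -0.1608, +0.1399]
  T[1,:] = [-0.1905, +0.0000, -0.0714, -0.1667]
  T[2,:] = [+0.4000, +0.1143, +0.0000, +0.9714]
  T[3,:] = [+0.2134, -0.0183, +0.1951, +0.0000]
|λ(T)| sorted: 0.4445, 0.3615, 0.1311, 0.0482.
ρ(T) = max|λ| = 0.4445; 0.4445 < 1, so it converges for any x₀.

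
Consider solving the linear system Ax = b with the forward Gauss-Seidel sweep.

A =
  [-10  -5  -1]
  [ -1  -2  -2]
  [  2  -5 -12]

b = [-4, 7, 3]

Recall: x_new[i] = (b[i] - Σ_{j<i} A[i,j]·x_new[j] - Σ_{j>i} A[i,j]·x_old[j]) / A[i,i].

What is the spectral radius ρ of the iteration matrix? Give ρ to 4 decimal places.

0.7415

Let D = diag(-10, -2, -12); L, U the strict triangles.
T_GS = -(D+L)⁻¹U: row 0 first, T[0,1] = -(-5)/(-10) = -0.5000; later rows by forward substitution.
  T[0,:] = [+0.0000, -0.5000, -0.1000]
  T[1,:] = [+0.0000, +0.2500, -0.9500]
  T[2,:] = [+0.0000, -0.1875, +0.3792]
|roots of det(T-λI)|: 0.7415, 0.1124, 0.0000.
spectral radius ρ = 0.7415; 0.7415 < 1 ⇒ converges.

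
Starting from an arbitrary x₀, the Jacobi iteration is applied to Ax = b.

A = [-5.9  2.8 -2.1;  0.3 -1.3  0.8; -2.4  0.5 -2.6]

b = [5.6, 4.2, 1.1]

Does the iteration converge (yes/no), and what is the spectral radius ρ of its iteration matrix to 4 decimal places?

yes, ρ = 0.9293

Split A = D + L + U, D = diag(-5.9, -1.3, -2.6).
Jacobi T = -D⁻¹(L+U): T[1,2] = -(0.8)/(-1.3) = +0.6154; T[1,1] = 0.
  T[0,:] = [+0.0000, +0.4746, -0.3559]
  T[1,:] = [+0.2308, +0.0000, +0.6154]
  T[2,:] = [-0.9231, +0.1923, +0.0000]
|λ(T)| sorted: 0.9293, 0.5542, 0.5542.
spectral radius ρ = 0.9293; 0.9293 < 1: convergent.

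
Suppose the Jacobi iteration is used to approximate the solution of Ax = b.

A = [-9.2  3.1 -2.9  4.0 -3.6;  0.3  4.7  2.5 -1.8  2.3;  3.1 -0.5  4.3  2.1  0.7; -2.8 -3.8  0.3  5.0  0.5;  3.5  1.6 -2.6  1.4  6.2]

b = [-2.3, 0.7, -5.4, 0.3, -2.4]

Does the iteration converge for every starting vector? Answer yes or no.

no

Write A = D+L+U with D = diag(-9.2, 4.7, 4.3, 5, 6.2).
T_J = -D⁻¹(L+U): T[1,3] = -(-1.8)/(4.7) = +0.3830; T[1,1] = 0.
  T[0,:] = [+0.0000, +0.3370, -0.3152, +0.4348, -0.3913]
  T[1,:] = [-0.0638, +0.0000, -0.5319, +0.3830, -0.4894]
  T[2,:] = [-0.7209, +0.1163, +0.0000, -0.4884, -0.1628]
  T[3,:] = [+0.5600, +0.7600, -0.0600, +0.0000, -0.1000]
  T[4,:] = [-0.5645, -0.2581, +0.4194, -0.2258, +0.0000]
|λ(T)| sorted: 1.3458, 0.7029, 0.5355, 0.5355, 0.1211.
ρ = 1.3458; 1.3458 > 1: divergent.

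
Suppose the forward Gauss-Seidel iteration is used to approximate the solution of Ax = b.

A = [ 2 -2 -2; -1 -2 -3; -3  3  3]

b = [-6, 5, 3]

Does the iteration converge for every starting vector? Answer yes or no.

A = D + L + U where D = diag(2, -2, 3).
Gauss-Seidel: T = -(D+L)⁻¹U, row 0 first, T[0,2] = -(-2)/(2) = +1.0000; later rows by forward substitution.
  T[0,:] = [+0.0000 +1.0000 +1.0000]
  T[1,:] = [+0.0000 -0.5000 -2.0000]
  T[2,:] = [+0.0000 +1.5000 +3.0000]
moduli |λ_i(T)| = 1.5000, 1.0000, 0.0000.
ρ = 1.5000; 1.5000 > 1: divergent.

no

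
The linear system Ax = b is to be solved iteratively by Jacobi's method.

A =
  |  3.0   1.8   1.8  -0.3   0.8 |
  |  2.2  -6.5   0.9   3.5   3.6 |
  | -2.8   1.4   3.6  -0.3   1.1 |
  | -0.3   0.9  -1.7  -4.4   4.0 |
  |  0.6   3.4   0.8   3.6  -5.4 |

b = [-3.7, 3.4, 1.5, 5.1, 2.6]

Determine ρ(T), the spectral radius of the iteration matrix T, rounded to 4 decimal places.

1.1754

A = D + L + U where D = diag(3, -6.5, 3.6, -4.4, -5.4).
T_J = -D⁻¹(L+U): T[2,0] = -(-2.8)/(3.6) = +0.7778; T[2,2] = 0.
  T[0,:] = [+0.0000 -0.6000 -0.6000 +0.1000 -0.2667]
  T[1,:] = [+0.3385 +0.0000 +0.1385 +0.5385 +0.5538]
  T[2,:] = [+0.7778 -0.3889 +0.0000 +0.0833 -0.3056]
  T[3,:] = [-0.0682 +0.2045 -0.3864 +0.0000 +0.9091]
  T[4,:] = [+0.1111 +0.6296 +0.1481 +0.6667 +0.0000]
|λ(T)| sorted: 1.1754, 0.9044, 0.9044, 0.7673, 0.3401.
ρ(T) = max|λ| = 1.1754; 1.1754 > 1: divergent.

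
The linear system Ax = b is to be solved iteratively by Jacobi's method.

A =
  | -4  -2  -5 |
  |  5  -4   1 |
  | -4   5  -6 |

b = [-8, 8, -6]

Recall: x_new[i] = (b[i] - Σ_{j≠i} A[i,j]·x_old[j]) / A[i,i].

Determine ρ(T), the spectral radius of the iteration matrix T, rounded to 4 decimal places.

1.1976

A = D + L + U where D = diag(-4, -4, -6).
Jacobi: T = -D⁻¹(L+U), T[2,0] = -(-4)/(-6) = -0.6667; T[2,2] = 0.
  T[0,:] = [+0.0000, -0.5000, -1.2500]
  T[1,:] = [+1.2500, +0.0000, +0.2500]
  T[2,:] = [-0.6667, +0.8333, +0.0000]
|roots of det(T-λI)|: 1.1976, 1.0088, 1.0088.
spectral radius ρ = 1.1976; 1.1976 > 1: divergent.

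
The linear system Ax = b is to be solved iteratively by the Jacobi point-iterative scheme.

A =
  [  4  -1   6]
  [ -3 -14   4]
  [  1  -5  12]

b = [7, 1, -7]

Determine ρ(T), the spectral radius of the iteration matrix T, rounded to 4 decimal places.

0.6279

Write A = D+L+U with D = diag(4, -14, 12).
Jacobi: T = -D⁻¹(L+U), T[2,1] = -(-5)/(12) = +0.4167; T[2,2] = 0.
  T[0,:] = [+0.0000, +0.2500, -1.5000]
  T[1,:] = [-0.2143, +0.0000, +0.2857]
  T[2,:] = [-0.0833, +0.4167, +0.0000]
|roots of det(T-λI)|: 0.6279, 0.4515, 0.4515.
spectral radius ρ = 0.6279; 0.6279 < 1, so it converges for any x₀.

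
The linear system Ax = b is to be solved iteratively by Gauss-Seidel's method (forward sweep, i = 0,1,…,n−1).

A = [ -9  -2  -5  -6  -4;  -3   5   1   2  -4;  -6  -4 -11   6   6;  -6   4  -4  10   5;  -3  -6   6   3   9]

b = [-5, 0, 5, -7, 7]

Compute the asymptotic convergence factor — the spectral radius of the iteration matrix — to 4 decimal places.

1.3757

Split A = D + L + U, D = diag(-9, 5, -11, 10, 9).
T_GS = -(D+L)⁻¹U: row 0 first, T[0,3] = -(-6)/(-9) = -0.6667; later rows by forward substitution.
  T[0,:] = [+0.0000, -0.2222, -0.5556, -0.6667, -0.4444]
  T[1,:] = [+0.0000, -0.1333, -0.5333, -0.8000, +0.5333]
  T[2,:] = [+0.0000, +0.1697, +0.4970, +1.2000, +0.5939]
  T[3,:] = [+0.0000, -0.0121, +0.0788, +0.4000, -0.7424]
  T[4,:] = [+0.0000, -0.2721, -0.8983, -1.6889, +0.0589]
eigenvalue magnitudes: 1.3757, 0.5492, 0.5492, 0.0097, 0.0000.
ρ(T) = max|λ| = 1.3757; 1.3757 > 1, so it fails to converge.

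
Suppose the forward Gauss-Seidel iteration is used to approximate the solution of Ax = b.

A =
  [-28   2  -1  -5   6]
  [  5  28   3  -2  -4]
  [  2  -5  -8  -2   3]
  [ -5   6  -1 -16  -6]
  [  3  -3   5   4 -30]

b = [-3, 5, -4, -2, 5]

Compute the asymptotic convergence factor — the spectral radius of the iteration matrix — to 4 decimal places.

0.2862

A = D + L + U where D = diag(-28, 28, -8, -16, -30).
T_GS = -(D+L)⁻¹U: row 0 first, T[0,1] = -(2)/(-28) = +0.0714; later rows by forward substitution.
  T[0,:] = [+0.0000 +0.0714 -0.0357 -0.1786 +0.2143]
  T[1,:] = [+0.0000 -0.0128 -0.1008 +0.1033 +0.1046]
  T[2,:] = [+0.0000 +0.0258 +0.0540 -0.3592 +0.3632]
  T[3,:] = [+0.0000 -0.0287 -0.0300 +0.1170 -0.4254]
  T[4,:] = [+0.0000 +0.0089 +0.0115 -0.0725 +0.0148]
moduli |λ_i(T)| = 0.2862, 0.1138, 0.0472, 0.0466, 0.0000.
spectral radius ρ = 0.2862; 0.2862 < 1, so it converges for any x₀.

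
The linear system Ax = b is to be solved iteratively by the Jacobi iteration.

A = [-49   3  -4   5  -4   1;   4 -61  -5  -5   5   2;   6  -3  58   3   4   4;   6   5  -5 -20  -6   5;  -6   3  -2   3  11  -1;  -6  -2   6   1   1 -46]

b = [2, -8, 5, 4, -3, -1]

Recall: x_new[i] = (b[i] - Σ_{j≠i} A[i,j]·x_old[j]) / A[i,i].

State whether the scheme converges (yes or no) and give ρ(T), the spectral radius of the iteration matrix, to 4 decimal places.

A = D + L + U where D = diag(-49, -61, 58, -20, 11, -46).
Jacobi: T = -D⁻¹(L+U), T[1,5] = -(2)/(-61) = +0.0328; T[1,1] = 0.
  T[0,:] = [+0.0000, +0.0612, -0.0816, +0.1020, -0.0816, +0.0204]
  T[1,:] = [+0.0656, +0.0000, -0.0820, -0.0820, +0.0820, +0.0328]
  T[2,:] = [-0.1034, +0.0517, +0.0000, -0.0517, -0.0690, -0.0690]
  T[3,:] = [+0.3000, +0.2500, -0.2500, +0.0000, -0.3000, +0.2500]
  T[4,:] = [+0.5455, -0.2727, +0.1818, -0.2727, +0.0000, +0.0909]
  T[5,:] = [-0.1304, -0.0435, +0.1304, +0.0217, +0.0217, +0.0000]
|λ(T)| sorted: 0.3531, 0.2399, 0.2399, 0.1672, 0.1672, 0.0251.
spectral radius ρ = 0.3531; 0.3531 < 1: convergent.

yes, ρ = 0.3531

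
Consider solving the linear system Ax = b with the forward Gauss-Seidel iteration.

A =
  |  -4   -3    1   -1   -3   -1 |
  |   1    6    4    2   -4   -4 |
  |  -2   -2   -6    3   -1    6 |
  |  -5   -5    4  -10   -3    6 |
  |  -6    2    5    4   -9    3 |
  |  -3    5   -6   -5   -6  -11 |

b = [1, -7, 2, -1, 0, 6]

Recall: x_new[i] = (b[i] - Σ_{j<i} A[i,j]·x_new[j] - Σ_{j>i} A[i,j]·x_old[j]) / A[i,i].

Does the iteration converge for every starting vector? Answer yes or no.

no

Diagonal D = diag(-4, 6, -6, -10, -9, -11); L, U strict lower/upper.
Gauss-Seidel: T = -(D+L)⁻¹U, row 0 first, T[0,1] = -(-3)/(-4) = -0.7500; later rows by forward substitution.
  T[0,:] = [+0.0000  -0.7500  +0.2500  -0.2500  -0.7500  -0.2500]
  T[1,:] = [+0.0000  +0.1250  -0.7083  -0.2917  +0.7917  +0.7083]
  T[2,:] = [+0.0000  +0.2083  +0.1528  +0.6806  -0.1806  +0.8472]
  T[3,:] = [+0.0000  +0.3958  +0.2903  +0.5431  -0.3931  +0.7097]
  T[4,:] = [+0.0000  +0.8194  -0.1102  +0.7213  +0.4009  +1.4435]
  T[5,:] = [+0.0000  -0.4792  -0.5453  -1.0759  +0.6229  -1.1819]
|roots of det(T-λI)|: 1.1679, 0.7159, 0.7159, 0.1067, 0.1067, 0.0000.
spectral radius ρ = 1.1679; 1.1679 > 1, so it fails to converge.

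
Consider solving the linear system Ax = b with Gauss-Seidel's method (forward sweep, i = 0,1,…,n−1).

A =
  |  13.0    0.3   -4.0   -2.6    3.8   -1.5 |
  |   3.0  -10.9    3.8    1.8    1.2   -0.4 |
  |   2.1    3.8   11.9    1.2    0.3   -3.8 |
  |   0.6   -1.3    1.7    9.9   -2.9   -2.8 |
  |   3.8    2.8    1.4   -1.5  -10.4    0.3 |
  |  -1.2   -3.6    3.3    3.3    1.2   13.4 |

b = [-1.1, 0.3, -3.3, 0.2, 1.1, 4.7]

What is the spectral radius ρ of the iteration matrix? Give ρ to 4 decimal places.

A = D + L + U where D = diag(13, -10.9, 11.9, 9.9, -10.4, 13.4).
T_GS = -(D+L)⁻¹U: row 0 first, T[0,2] = -(-4)/(13) = +0.3077; later rows by forward substitution.
  T[0,:] = [+0.0000  -0.0231  +0.3077  +0.2000  -0.2923  +0.1154]
  T[1,:] = [+0.0000  -0.0064  +0.4333  +0.2202  +0.0296  -0.0049]
  T[2,:] = [+0.0000  +0.0061  -0.1927  -0.2064  +0.0169  +0.3005]
  T[3,:] = [+0.0000  -0.0005  +0.0713  +0.0522  +0.3116  +0.2236]
  T[4,:] = [+0.0000  -0.0093  +0.1929  +0.0970  -0.1415  +0.0779]
  T[5,:] = [+0.0000  -0.0043  +0.1566  +0.1064  -0.0865  -0.1270]
|eigenvalues of T|: 0.5028, 0.1296, 0.1296, 0.0650, 0.0011, 0.0000.
ρ(T) = max|λ| = 0.5028; 0.5028 < 1: convergent.

0.5028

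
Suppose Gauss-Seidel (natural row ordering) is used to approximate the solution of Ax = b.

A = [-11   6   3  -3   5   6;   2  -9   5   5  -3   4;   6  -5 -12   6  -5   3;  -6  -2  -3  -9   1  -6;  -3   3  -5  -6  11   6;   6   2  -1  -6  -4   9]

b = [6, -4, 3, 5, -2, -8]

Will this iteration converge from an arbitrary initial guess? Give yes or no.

no

Write A = D+L+U with D = diag(-11, -9, -12, -9, 11, 9).
GS T = -(D+L)⁻¹U: row 0 first, T[0,4] = -(5)/(-11) = +0.4545; later rows by forward substitution.
  T[0,:] = [+0.0000  +0.5455  +0.2727  -0.2727  +0.4545  +0.5455]
  T[1,:] = [+0.0000  +0.1212  +0.6162  +0.4949  -0.2323  +0.5657]
  T[2,:] = [+0.0000  +0.2222  -0.1204  +0.1574  -0.0926  +0.2870]
  T[3,:] = [+0.0000  -0.4646  -0.2786  +0.0194  -0.1094  -1.2517]
  T[4,:] = [+0.0000  -0.0367  -0.3004  -0.1273  +0.0856  -1.1032]
  T[5,:] = [+0.0000  -0.6920  -0.6514  +0.0457  -0.2966  -1.7822]
|λ(T)| sorted: 1.5778, 0.3679, 0.3479, 0.3479, 0.0871, 0.0000.
ρ = 1.5778; 1.5778 > 1, so it fails to converge.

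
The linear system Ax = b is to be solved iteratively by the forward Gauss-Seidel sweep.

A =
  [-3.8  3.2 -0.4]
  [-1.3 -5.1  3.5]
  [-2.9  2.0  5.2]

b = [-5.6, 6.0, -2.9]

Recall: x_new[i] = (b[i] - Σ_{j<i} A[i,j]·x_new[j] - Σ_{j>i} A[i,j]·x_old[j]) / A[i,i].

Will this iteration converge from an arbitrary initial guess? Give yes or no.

yes

Let D = diag(-3.8, -5.1, 5.2); L, U the strict triangles.
GS T = -(D+L)⁻¹U: row 0 first, T[0,1] = -(3.2)/(-3.8) = +0.8421; later rows by forward substitution.
  T[0,:] = [+0.0000, +0.8421, -0.1053]
  T[1,:] = [+0.0000, -0.2147, +0.7131]
  T[2,:] = [+0.0000, +0.5522, -0.3330]
|roots of det(T-λI)|: 0.9041, 0.3565, 0.0000.
spectral radius ρ = 0.9041; 0.9041 < 1 ⇒ converges.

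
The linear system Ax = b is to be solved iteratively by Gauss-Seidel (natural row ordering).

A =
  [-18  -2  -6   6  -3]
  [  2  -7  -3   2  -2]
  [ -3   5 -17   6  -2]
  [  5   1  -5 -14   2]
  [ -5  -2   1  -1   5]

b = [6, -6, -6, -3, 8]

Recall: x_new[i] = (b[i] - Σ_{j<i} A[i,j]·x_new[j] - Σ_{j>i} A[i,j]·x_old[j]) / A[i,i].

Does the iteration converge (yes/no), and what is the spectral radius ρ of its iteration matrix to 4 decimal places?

yes, ρ = 0.6054

Diagonal D = diag(-18, -7, -17, -14, 5); L, U strict lower/upper.
GS T = -(D+L)⁻¹U: row 0 first, T[0,4] = -(-3)/(-18) = -0.1667; later rows by forward substitution.
  T[0,:] = [+0.0000, -0.1111, -0.3333, +0.3333, -0.1667]
  T[1,:] = [+0.0000, -0.0317, -0.5238, +0.3810, -0.3333]
  T[2,:] = [+0.0000, +0.0103, -0.0952, +0.4062, -0.1863]
  T[3,:] = [+0.0000, -0.0456, -0.1224, +0.0012, +0.1261]
  T[4,:] = [+0.0000, -0.1350, -0.5483, +0.4047, -0.2375]
moduli |λ_i(T)| = 0.6054, 0.1986, 0.1986, 0.1005, 0.0000.
ρ = 0.6054; 0.6054 < 1 ⇒ converges.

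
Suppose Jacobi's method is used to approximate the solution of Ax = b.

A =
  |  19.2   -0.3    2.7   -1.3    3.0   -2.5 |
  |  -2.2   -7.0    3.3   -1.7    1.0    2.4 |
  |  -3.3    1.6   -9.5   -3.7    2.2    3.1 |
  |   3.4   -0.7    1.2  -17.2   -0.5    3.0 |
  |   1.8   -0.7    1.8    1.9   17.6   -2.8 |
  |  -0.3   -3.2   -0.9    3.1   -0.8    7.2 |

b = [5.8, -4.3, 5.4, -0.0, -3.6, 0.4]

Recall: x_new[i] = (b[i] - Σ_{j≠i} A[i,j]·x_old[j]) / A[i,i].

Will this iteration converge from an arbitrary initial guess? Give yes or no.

Write A = D+L+U with D = diag(19.2, -7, -9.5, -17.2, 17.6, 7.2).
T_J = -D⁻¹(L+U): T[1,4] = -(1)/(-7) = +0.1429; T[1,1] = 0.
  T[0,:] = [+0.0000, +0.0156, -0.1406, +0.0677, -0.1562, +0.1302]
  T[1,:] = [-0.3143, +0.0000, +0.4714, -0.2429, +0.1429, +0.3429]
  T[2,:] = [-0.3474, +0.1684, +0.0000, -0.3895, +0.2316, +0.3263]
  T[3,:] = [+0.1977, -0.0407, +0.0698, +0.0000, -0.0291, +0.1744]
  T[4,:] = [-0.1023, +0.0398, -0.1023, -0.1080, +0.0000, +0.1591]
  T[5,:] = [+0.0417, +0.4444, +0.1250, -0.4306, +0.1111, +0.0000]
|roots of det(T-λI)|: 0.5024, 0.3914, 0.3209, 0.2561, 0.2561, 0.0533.
spectral radius ρ = 0.5024; 0.5024 < 1, so it converges for any x₀.

yes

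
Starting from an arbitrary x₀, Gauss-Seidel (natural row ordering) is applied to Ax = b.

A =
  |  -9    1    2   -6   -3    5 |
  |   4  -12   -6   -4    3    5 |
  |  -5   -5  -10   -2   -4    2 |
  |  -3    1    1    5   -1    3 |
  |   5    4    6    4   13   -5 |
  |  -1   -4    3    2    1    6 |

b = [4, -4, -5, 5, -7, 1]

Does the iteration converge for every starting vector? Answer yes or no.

no

Diagonal D = diag(-9, -12, -10, 5, 13, 6); L, U strict lower/upper.
T_GS = -(D+L)⁻¹U: row 0 first, T[0,4] = -(-3)/(-9) = -0.3333; later rows by forward substitution.
  T[0,:] = [+0.0000, +0.1111, +0.2222, -0.6667, -0.3333, +0.5556]
  T[1,:] = [+0.0000, +0.0370, -0.4259, -0.5556, +0.1389, +0.6019]
  T[2,:] = [+0.0000, -0.0741, +0.1019, +0.4111, -0.3028, -0.3787]
  T[3,:] = [+0.0000, +0.0741, +0.1981, -0.3711, +0.0328, -0.3113]
  T[4,:] = [+0.0000, -0.0427, -0.0624, +0.3518, +0.2151, +0.2563]
  T[5,:] = [+0.0000, +0.0627, -0.3535, -0.6220, +0.1416, +0.7442]
|roots of det(T-λI)|: 1.1645, 0.6018, 0.1563, 0.0403, 0.0323, 0.0000.
spectral radius ρ = 1.1645; 1.1645 > 1 ⇒ diverges.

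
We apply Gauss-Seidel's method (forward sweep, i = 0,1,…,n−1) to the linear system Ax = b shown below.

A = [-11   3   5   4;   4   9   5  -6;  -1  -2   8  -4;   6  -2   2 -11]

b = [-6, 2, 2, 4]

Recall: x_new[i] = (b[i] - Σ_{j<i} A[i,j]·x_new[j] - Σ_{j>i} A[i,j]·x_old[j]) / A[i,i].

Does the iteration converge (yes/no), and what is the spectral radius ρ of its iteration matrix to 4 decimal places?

Let D = diag(-11, 9, 8, -11); L, U the strict triangles.
Gauss-Seidel: T = -(D+L)⁻¹U, row 0 first, T[0,1] = -(3)/(-11) = +0.2727; later rows by forward substitution.
  T[0,:] = [+0.0000  +0.2727  +0.4545  +0.3636]
  T[1,:] = [+0.0000  -0.1212  -0.7576  +0.5051]
  T[2,:] = [+0.0000  +0.0038  -0.1326  +0.6717]
  T[3,:] = [+0.0000  +0.1715  +0.3616  +0.2287]
|eigenvalues of T|: 0.6687, 0.5261, 0.1175, 0.0000.
ρ(T) = max|λ| = 0.6687; 0.6687 < 1: convergent.

yes, ρ = 0.6687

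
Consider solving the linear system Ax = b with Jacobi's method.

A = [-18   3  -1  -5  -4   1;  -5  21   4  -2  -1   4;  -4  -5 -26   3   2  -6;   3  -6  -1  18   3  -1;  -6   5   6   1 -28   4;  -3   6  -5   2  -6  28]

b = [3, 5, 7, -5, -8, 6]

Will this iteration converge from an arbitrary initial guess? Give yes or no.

Diagonal D = diag(-18, 21, -26, 18, -28, 28); L, U strict lower/upper.
T_J = -D⁻¹(L+U): T[5,4] = -(-6)/(28) = +0.2143; T[5,5] = 0.
  T[0,:] = [+0.0000 +0.1667 -0.0556 -0.2778 -0.2222 +0.0556]
  T[1,:] = [+0.2381 +0.0000 -0.1905 +0.0952 +0.0476 -0.1905]
  T[2,:] = [-0.1538 -0.1923 +0.0000 +0.1154 +0.0769 -0.2308]
  T[3,:] = [-0.1667 +0.3333 +0.0556 +0.0000 -0.1667 +0.0556]
  T[4,:] = [-0.2143 +0.1786 +0.2143 +0.0357 +0.0000 +0.1429]
  T[5,:] = [+0.1071 -0.2143 +0.1786 -0.0714 +0.2143 +0.0000]
moduli |λ_i(T)| = 0.6279, 0.3732, 0.3732, 0.1557, 0.1557, 0.0191.
ρ(T) = max|λ| = 0.6279; 0.6279 < 1 ⇒ converges.

yes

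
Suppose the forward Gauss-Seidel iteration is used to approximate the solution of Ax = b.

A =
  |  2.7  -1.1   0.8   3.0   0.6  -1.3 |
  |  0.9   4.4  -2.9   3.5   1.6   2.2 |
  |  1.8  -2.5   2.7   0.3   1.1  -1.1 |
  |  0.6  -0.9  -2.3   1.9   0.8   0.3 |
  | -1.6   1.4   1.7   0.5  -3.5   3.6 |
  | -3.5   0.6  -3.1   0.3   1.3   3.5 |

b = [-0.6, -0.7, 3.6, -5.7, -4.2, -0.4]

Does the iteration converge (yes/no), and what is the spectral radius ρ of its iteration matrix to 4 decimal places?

Write A = D+L+U with D = diag(2.7, 4.4, 2.7, 1.9, -3.5, 3.5).
Gauss-Seidel: T = -(D+L)⁻¹U, row 0 first, T[0,2] = -(0.8)/(2.7) = -0.2963; later rows by forward substitution.
  T[0,:] = [+0.0000  +0.4074  -0.2963  -1.1111  -0.2222  +0.4815]
  T[1,:] = [+0.0000  -0.0833  +0.7197  -0.5682  -0.3182  -0.5985]
  T[2,:] = [+0.0000  -0.3488  +0.8639  +0.1035  -0.5539  -0.4677]
  T[3,:] = [+0.0000  -0.5903  +1.4803  +0.2071  -1.1721  -1.1596]
  T[4,:] = [+0.0000  -0.4733  +1.0544  +0.3605  -0.4621  +0.1762]
  T[5,:] = [+0.0000  +0.3392  -0.1730  -1.0737  -0.3861  +0.2037]
|λ(T)| sorted: 1.5289, 0.6598, 0.6598, 0.1393, 0.1393, 0.0000.
ρ = 1.5289; 1.5289 > 1: divergent.

no, ρ = 1.5289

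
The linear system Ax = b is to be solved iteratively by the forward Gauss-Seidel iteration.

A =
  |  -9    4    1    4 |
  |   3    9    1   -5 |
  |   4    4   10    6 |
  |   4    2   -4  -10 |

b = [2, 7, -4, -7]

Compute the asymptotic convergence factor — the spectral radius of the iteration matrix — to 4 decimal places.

Write A = D+L+U with D = diag(-9, 9, 10, -10).
GS T = -(D+L)⁻¹U: row 0 first, T[0,3] = -(4)/(-9) = +0.4444; later rows by forward substitution.
  T[0,:] = [+0.0000, +0.4444, +0.1111, +0.4444]
  T[1,:] = [+0.0000, -0.1481, -0.1481, +0.4074]
  T[2,:] = [+0.0000, -0.1185, +0.0148, -0.9407]
  T[3,:] = [+0.0000, +0.1956, +0.0089, +0.6356]
|λ(T)| sorted: 0.7556, 0.1459, 0.1075, 0.0000.
spectral radius ρ = 0.7556; 0.7556 < 1: convergent.

0.7556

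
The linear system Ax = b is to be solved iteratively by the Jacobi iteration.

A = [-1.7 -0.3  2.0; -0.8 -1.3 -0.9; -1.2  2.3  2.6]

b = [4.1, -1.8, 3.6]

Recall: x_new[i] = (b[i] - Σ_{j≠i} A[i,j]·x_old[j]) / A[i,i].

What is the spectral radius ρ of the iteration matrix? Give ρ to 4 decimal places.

1.3362

Write A = D+L+U with D = diag(-1.7, -1.3, 2.6).
Jacobi: T = -D⁻¹(L+U), T[0,2] = -(2)/(-1.7) = +1.1765; T[0,0] = 0.
  T[0,:] = [+0.0000  -0.1765  +1.1765]
  T[1,:] = [-0.6154  +0.0000  -0.6923]
  T[2,:] = [+0.4615  -0.8846  +0.0000]
|eigenvalues of T|: 1.3362, 0.7221, 0.7221.
ρ(T) = max|λ| = 1.3362; 1.3362 > 1: divergent.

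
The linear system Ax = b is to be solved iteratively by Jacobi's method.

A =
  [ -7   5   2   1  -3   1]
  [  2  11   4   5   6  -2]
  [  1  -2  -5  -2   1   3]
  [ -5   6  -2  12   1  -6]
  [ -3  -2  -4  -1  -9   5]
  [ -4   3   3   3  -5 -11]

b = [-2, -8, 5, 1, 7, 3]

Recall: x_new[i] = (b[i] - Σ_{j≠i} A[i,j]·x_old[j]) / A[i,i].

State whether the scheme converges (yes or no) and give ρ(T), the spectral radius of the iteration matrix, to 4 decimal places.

Diagonal D = diag(-7, 11, -5, 12, -9, -11); L, U strict lower/upper.
Jacobi: T = -D⁻¹(L+U), T[0,3] = -(1)/(-7) = +0.1429; T[0,0] = 0.
  T[0,:] = [+0.0000 +0.7143 +0.2857 +0.1429 -0.4286 +0.1429]
  T[1,:] = [-0.1818 +0.0000 -0.3636 -0.4545 -0.5455 +0.1818]
  T[2,:] = [+0.2000 -0.4000 +0.0000 -0.4000 +0.2000 +0.6000]
  T[3,:] = [+0.4167 -0.5000 +0.1667 +0.0000 -0.0833 +0.5000]
  T[4,:] = [-0.3333 -0.2222 -0.4444 -0.1111 +0.0000 +0.5556]
  T[5,:] = [-0.3636 +0.2727 +0.2727 +0.2727 -0.4545 +0.0000]
moduli |λ_i(T)| = 1.1255, 0.6408, 0.6408, 0.5116, 0.5116, 0.4802.
spectral radius ρ = 1.1255; 1.1255 > 1, so it fails to converge.

no, ρ = 1.1255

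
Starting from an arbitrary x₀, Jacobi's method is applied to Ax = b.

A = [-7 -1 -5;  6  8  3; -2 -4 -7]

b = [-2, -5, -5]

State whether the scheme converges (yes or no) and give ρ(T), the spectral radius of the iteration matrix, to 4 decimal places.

Write A = D+L+U with D = diag(-7, 8, -7).
Jacobi: T = -D⁻¹(L+U), T[0,2] = -(-5)/(-7) = -0.7143; T[0,0] = 0.
  T[0,:] = [+0.0000  -0.1429  -0.7143]
  T[1,:] = [-0.7500  +0.0000  -0.3750]
  T[2,:] = [-0.2857  -0.5714  +0.0000]
moduli |λ_i(T)| = 0.9328, 0.5870, 0.5870.
ρ(T) = max|λ| = 0.9328; 0.9328 < 1: convergent.

yes, ρ = 0.9328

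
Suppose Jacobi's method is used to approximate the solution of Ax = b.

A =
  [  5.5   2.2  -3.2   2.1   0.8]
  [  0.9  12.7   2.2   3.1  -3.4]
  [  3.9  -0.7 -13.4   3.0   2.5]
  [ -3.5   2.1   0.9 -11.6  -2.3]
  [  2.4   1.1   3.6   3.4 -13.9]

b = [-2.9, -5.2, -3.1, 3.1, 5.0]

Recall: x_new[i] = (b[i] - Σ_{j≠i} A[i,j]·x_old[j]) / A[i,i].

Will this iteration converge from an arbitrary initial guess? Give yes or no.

yes

A = D + L + U where D = diag(5.5, 12.7, -13.4, -11.6, -13.9).
T_J = -D⁻¹(L+U): T[0,2] = -(-3.2)/(5.5) = +0.5818; T[0,0] = 0.
  T[0,:] = [+0.0000 -0.4000 +0.5818 -0.3818 -0.1455]
  T[1,:] = [-0.0709 +0.0000 -0.1732 -0.2441 +0.2677]
  T[2,:] = [+0.2910 -0.0522 +0.0000 +0.2239 +0.1866]
  T[3,:] = [-0.3017 +0.1810 +0.0776 +0.0000 -0.1983]
  T[4,:] = [+0.1727 +0.0791 +0.2590 +0.2446 +0.0000]
|λ(T)| sorted: 0.5659, 0.3645, 0.2483, 0.2052, 0.1584.
ρ(T) = max|λ| = 0.5659; 0.5659 < 1, so it converges for any x₀.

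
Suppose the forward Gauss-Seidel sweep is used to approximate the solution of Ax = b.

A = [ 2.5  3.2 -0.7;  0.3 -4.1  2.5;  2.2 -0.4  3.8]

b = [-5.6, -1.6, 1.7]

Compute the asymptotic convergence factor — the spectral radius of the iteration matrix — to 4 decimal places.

A = D + L + U where D = diag(2.5, -4.1, 3.8).
Gauss-Seidel: T = -(D+L)⁻¹U, row 0 first, T[0,2] = -(-0.7)/(2.5) = +0.2800; later rows by forward substitution.
  T[0,:] = [+0.0000, -1.2800, +0.2800]
  T[1,:] = [+0.0000, -0.0937, +0.6302]
  T[2,:] = [+0.0000, +0.7312, -0.0958]
eigenvalue magnitudes: 0.7736, 0.5841, 0.0000.
spectral radius ρ = 0.7736; 0.7736 < 1 ⇒ converges.

0.7736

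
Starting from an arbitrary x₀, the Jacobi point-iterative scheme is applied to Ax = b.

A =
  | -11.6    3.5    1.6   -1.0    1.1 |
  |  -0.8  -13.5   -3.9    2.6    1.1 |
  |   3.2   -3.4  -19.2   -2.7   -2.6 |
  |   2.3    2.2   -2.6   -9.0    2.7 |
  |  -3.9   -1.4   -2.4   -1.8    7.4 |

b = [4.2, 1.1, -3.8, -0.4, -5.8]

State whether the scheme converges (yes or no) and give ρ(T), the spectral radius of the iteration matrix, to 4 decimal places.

yes, ρ = 0.5457

Let D = diag(-11.6, -13.5, -19.2, -9, 7.4); L, U the strict triangles.
Jacobi T = -D⁻¹(L+U): T[4,1] = -(-1.4)/(7.4) = +0.1892; T[4,4] = 0.
  T[0,:] = [+0.0000, +0.3017, +0.1379, -0.0862, +0.0948]
  T[1,:] = [-0.0593, +0.0000, -0.2889, +0.1926, +0.0815]
  T[2,:] = [+0.1667, -0.1771, +0.0000, -0.1406, -0.1354]
  T[3,:] = [+0.2556, +0.2444, -0.2889, +0.0000, +0.3000]
  T[4,:] = [+0.5270, +0.1892, +0.3243, +0.2432, +0.0000]
|roots of det(T-λI)|: 0.5457, 0.3563, 0.3563, 0.1903, 0.1903.
ρ = 0.5457; 0.5457 < 1: convergent.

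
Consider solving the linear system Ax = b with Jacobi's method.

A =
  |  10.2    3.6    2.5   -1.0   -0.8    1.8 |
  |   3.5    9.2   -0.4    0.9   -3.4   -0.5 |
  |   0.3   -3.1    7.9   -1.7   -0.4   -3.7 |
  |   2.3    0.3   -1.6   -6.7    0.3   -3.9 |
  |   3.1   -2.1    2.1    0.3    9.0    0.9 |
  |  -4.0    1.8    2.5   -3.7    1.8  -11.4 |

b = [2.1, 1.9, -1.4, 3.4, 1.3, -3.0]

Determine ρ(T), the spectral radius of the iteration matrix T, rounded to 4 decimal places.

0.8697

Split A = D + L + U, D = diag(10.2, 9.2, 7.9, -6.7, 9, -11.4).
Jacobi: T = -D⁻¹(L+U), T[5,0] = -(-4)/(-11.4) = -0.3509; T[5,5] = 0.
  T[0,:] = [+0.0000, -0.3529, -0.2451, +0.0980, +0.0784, -0.1765]
  T[1,:] = [-0.3804, +0.0000, +0.0435, -0.0978, +0.3696, +0.0543]
  T[2,:] = [-0.0380, +0.3924, +0.0000, +0.2152, +0.0506, +0.4684]
  T[3,:] = [+0.3433, +0.0448, -0.2388, +0.0000, +0.0448, -0.5821]
  T[4,:] = [-0.3444, +0.2333, -0.2333, -0.0333, +0.0000, -0.1000]
  T[5,:] = [-0.3509, +0.1579, +0.2193, -0.3246, +0.1579, +0.0000]
eigenvalue magnitudes: 0.8697, 0.4986, 0.4011, 0.2489, 0.2489, 0.1125.
ρ(T) = max|λ| = 0.8697; 0.8697 < 1, so it converges for any x₀.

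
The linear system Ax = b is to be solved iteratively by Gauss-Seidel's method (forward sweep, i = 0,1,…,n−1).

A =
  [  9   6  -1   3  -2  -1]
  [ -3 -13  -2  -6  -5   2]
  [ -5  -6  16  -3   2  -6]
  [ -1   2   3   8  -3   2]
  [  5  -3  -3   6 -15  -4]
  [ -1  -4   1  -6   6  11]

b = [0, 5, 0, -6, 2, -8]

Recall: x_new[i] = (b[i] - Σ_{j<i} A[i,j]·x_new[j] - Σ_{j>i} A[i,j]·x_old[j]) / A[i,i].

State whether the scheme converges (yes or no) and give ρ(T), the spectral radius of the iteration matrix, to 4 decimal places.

Diagonal D = diag(9, -13, 16, 8, -15, 11); L, U strict lower/upper.
T_GS = -(D+L)⁻¹U: row 0 first, T[0,1] = -(6)/(9) = -0.6667; later rows by forward substitution.
  T[0,:] = [+0.0000  -0.6667  +0.1111  -0.3333  +0.2222  +0.1111]
  T[1,:] = [+0.0000  +0.1538  -0.1795  -0.3846  -0.4359  +0.1282]
  T[2,:] = [+0.0000  -0.1506  -0.0326  -0.0609  -0.2190  +0.4578]
  T[3,:] = [+0.0000  -0.0653  +0.0710  +0.0773  +0.5939  -0.4398]
  T[4,:] = [+0.0000  -0.2490  +0.1078  +0.0089  +0.4426  -0.5228]
  T[5,:] = [+0.0000  +0.1092  -0.0723  -0.1273  -0.0359  +0.0603]
eigenvalue magnitudes: 0.8718, 0.2895, 0.2895, 0.0668, 0.0358, 0.0000.
spectral radius ρ = 0.8718; 0.8718 < 1, so it converges for any x₀.

yes, ρ = 0.8718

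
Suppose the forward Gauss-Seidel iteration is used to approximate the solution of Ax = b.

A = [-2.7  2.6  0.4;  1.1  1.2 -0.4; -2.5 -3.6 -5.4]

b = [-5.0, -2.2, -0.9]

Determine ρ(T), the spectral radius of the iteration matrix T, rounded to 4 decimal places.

0.9218

A = D + L + U where D = diag(-2.7, 1.2, -5.4).
GS T = -(D+L)⁻¹U: row 0 first, T[0,2] = -(0.4)/(-2.7) = +0.1481; later rows by forward substitution.
  T[0,:] = [+0.0000, +0.9630, +0.1481]
  T[1,:] = [+0.0000, -0.8827, +0.1975]
  T[2,:] = [+0.0000, +0.1427, -0.2003]
|roots of det(T-λI)|: 0.9218, 0.1612, 0.0000.
spectral radius ρ = 0.9218; 0.9218 < 1 ⇒ converges.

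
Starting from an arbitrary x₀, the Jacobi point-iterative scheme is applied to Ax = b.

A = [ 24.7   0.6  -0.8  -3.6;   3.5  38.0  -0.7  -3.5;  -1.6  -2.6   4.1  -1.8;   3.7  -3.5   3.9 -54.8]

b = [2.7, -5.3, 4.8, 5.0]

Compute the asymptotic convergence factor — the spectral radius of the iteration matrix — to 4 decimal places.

Split A = D + L + U, D = diag(24.7, 38, 4.1, -54.8).
Jacobi T = -D⁻¹(L+U): T[0,2] = -(-0.8)/(24.7) = +0.0324; T[0,0] = 0.
  T[0,:] = [+0.0000 -0.0243 +0.0324 +0.1457]
  T[1,:] = [-0.0921 +0.0000 +0.0184 +0.0921]
  T[2,:] = [+0.3902 +0.6341 +0.0000 +0.4390]
  T[3,:] = [+0.0675 -0.0639 +0.0712 +0.0000]
eigenvalue magnitudes: 0.2819, 0.1956, 0.1956, 0.0600.
ρ = 0.2819; 0.2819 < 1 ⇒ converges.

0.2819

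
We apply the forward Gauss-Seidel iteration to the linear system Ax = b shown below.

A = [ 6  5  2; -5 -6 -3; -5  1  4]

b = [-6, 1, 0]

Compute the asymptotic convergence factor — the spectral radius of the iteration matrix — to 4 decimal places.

0.9073

Let D = diag(6, -6, 4); L, U the strict triangles.
GS T = -(D+L)⁻¹U: row 0 first, T[0,2] = -(2)/(6) = -0.3333; later rows by forward substitution.
  T[0,:] = [+0.0000, -0.8333, -0.3333]
  T[1,:] = [+0.0000, +0.6944, -0.2222]
  T[2,:] = [+0.0000, -1.2153, -0.3611]
|roots of det(T-λI)|: 0.9073, 0.5740, 0.0000.
ρ = 0.9073; 0.9073 < 1, so it converges for any x₀.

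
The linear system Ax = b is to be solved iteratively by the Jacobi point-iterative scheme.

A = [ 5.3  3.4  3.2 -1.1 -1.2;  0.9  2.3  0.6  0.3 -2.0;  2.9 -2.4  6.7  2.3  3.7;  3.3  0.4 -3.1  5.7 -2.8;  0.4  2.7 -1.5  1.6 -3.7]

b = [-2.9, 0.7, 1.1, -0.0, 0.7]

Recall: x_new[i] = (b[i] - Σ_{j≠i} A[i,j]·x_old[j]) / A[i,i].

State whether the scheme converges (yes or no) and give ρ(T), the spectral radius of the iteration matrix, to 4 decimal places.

Let D = diag(5.3, 2.3, 6.7, 5.7, -3.7); L, U the strict triangles.
Jacobi: T = -D⁻¹(L+U), T[4,3] = -(1.6)/(-3.7) = +0.4324; T[4,4] = 0.
  T[0,:] = [+0.0000  -0.6415  -0.6038  +0.2075  +0.2264]
  T[1,:] = [-0.3913  +0.0000  -0.2609  -0.1304  +0.8696]
  T[2,:] = [-0.4328  +0.3582  +0.0000  -0.3433  -0.5522]
  T[3,:] = [-0.5789  -0.0702  +0.5439  +0.0000  +0.4912]
  T[4,:] = [+0.1081  +0.7297  -0.4054  +0.4324  +0.0000]
|λ(T)| sorted: 1.1674, 0.9726, 0.6658, 0.6658, 0.6068.
ρ(T) = max|λ| = 1.1674; 1.1674 > 1 ⇒ diverges.

no, ρ = 1.1674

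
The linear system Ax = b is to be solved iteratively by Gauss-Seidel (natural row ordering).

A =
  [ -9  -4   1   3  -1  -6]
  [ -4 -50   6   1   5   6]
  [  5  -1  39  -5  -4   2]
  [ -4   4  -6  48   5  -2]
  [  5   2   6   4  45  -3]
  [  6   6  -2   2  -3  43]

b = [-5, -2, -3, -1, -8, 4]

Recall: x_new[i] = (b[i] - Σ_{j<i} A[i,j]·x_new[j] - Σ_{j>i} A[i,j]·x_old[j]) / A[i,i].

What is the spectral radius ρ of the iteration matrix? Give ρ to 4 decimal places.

0.2370

Split A = D + L + U, D = diag(-9, -50, 39, 48, 45, 43).
Gauss-Seidel: T = -(D+L)⁻¹U, row 0 first, T[0,1] = -(-4)/(-9) = -0.4444; later rows by forward substitution.
  T[0,:] = [+0.0000, -0.4444, +0.1111, +0.3333, -0.1111, -0.6667]
  T[1,:] = [+0.0000, +0.0356, +0.1111, -0.0067, +0.1089, +0.1733]
  T[2,:] = [+0.0000, +0.0579, -0.0114, +0.0853, +0.1196, +0.0386]
  T[3,:] = [+0.0000, -0.0328, -0.0014, +0.0390, -0.1075, -0.0235]
  T[4,:] = [+0.0000, +0.0430, -0.0156, -0.0516, +0.0011, +0.1300]
  T[5,:] = [+0.0000, +0.0643, -0.0326, -0.0470, +0.0110, +0.0808]
|λ(T)| sorted: 0.2370, 0.1093, 0.0669, 0.0669, 0.0572, 0.0000.
ρ(T) = max|λ| = 0.2370; 0.2370 < 1 ⇒ converges.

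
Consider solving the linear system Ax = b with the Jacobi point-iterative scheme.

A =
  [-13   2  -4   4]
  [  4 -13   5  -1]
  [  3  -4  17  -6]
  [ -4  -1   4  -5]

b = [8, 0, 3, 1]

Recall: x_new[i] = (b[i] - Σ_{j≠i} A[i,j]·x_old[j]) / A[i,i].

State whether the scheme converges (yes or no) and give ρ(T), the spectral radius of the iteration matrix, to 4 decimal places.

Split A = D + L + U, D = diag(-13, -13, 17, -5).
T_J = -D⁻¹(L+U): T[1,2] = -(5)/(-13) = +0.3846; T[1,1] = 0.
  T[0,:] = [+0.0000, +0.1538, -0.3077, +0.3077]
  T[1,:] = [+0.3077, +0.0000, +0.3846, -0.0769]
  T[2,:] = [-0.1765, +0.2353, +0.0000, +0.3529]
  T[3,:] = [-0.8000, -0.2000, +0.8000, +0.0000]
|eigenvalues of T|: 0.5993, 0.4838, 0.2440, 0.2440.
spectral radius ρ = 0.5993; 0.5993 < 1: convergent.

yes, ρ = 0.5993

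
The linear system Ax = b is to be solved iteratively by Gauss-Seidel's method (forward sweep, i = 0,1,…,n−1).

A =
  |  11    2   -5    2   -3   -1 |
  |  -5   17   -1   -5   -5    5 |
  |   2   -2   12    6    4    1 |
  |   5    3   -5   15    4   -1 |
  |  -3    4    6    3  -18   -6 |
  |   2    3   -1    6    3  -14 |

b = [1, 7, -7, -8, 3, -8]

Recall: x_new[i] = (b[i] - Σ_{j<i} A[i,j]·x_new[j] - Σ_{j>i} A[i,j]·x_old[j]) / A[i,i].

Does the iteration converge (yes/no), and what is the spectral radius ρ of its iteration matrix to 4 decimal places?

yes, ρ = 0.6743

Write A = D+L+U with D = diag(11, 17, 12, 15, -18, -14).
Gauss-Seidel: T = -(D+L)⁻¹U, row 0 first, T[0,4] = -(-3)/(11) = +0.2727; later rows by forward substitution.
  T[0,:] = [+0.0000 -0.1818 +0.4545 -0.1818 +0.2727 +0.0909]
  T[1,:] = [+0.0000 -0.0535 +0.1925 +0.2406 +0.3743 -0.2674]
  T[2,:] = [+0.0000 +0.0214 -0.0437 -0.4296 -0.3164 -0.1430]
  T[3,:] = [+0.0000 +0.0784 -0.2046 -0.1307 -0.5379 +0.0422]
  T[4,:] = [+0.0000 +0.0386 -0.0816 -0.0812 -0.1574 -0.4486]
  T[5,:] = [+0.0000 +0.0029 +0.0041 -0.0171 -0.1225 -0.1121]
|eigenvalues of T|: 0.6743, 0.2069, 0.2017, 0.2017, 0.0120, 0.0000.
ρ(T) = max|λ| = 0.6743; 0.6743 < 1: convergent.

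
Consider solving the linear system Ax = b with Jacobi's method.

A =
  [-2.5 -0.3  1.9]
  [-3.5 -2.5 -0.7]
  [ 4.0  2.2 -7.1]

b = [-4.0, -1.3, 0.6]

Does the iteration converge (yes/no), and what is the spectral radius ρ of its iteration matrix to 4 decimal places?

Write A = D+L+U with D = diag(-2.5, -2.5, -7.1).
Jacobi T = -D⁻¹(L+U): T[2,1] = -(2.2)/(-7.1) = +0.3099; T[2,2] = 0.
  T[0,:] = [+0.0000 -0.1200 +0.7600]
  T[1,:] = [-1.4000 +0.0000 -0.2800]
  T[2,:] = [+0.5634 +0.3099 +0.0000]
moduli |λ_i(T)| = 0.9204, 0.5811, 0.5811.
ρ(T) = max|λ| = 0.9204; 0.9204 < 1: convergent.

yes, ρ = 0.9204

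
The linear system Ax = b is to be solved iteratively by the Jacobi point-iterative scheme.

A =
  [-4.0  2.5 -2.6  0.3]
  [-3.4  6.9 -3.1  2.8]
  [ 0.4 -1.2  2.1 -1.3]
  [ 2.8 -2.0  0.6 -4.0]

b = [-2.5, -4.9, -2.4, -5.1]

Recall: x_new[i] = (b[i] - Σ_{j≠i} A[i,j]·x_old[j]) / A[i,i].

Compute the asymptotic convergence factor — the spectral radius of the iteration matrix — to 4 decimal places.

A = D + L + U where D = diag(-4, 6.9, 2.1, -4).
Jacobi: T = -D⁻¹(L+U), T[0,2] = -(-2.6)/(-4) = -0.6500; T[0,0] = 0.
  T[0,:] = [+0.0000 +0.6250 -0.6500 +0.0750]
  T[1,:] = [+0.4928 +0.0000 +0.4493 -0.4058]
  T[2,:] = [-0.1905 +0.5714 +0.0000 +0.6190]
  T[3,:] = [+0.7000 -0.5000 +0.1500 +0.0000]
eigenvalue magnitudes: 1.3568, 0.5979, 0.5979, 0.5624.
ρ = 1.3568; 1.3568 > 1: divergent.

1.3568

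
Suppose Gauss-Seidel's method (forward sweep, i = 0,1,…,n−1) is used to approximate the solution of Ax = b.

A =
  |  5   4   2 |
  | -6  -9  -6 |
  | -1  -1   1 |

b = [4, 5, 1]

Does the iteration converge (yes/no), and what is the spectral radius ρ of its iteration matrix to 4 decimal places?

Diagonal D = diag(5, -9, 1); L, U strict lower/upper.
GS T = -(D+L)⁻¹U: row 0 first, T[0,2] = -(2)/(5) = -0.4000; later rows by forward substitution.
  T[0,:] = [+0.0000, -0.8000, -0.4000]
  T[1,:] = [+0.0000, +0.5333, -0.4000]
  T[2,:] = [+0.0000, -0.2667, -0.8000]
eigenvalue magnitudes: 0.8757, 0.6090, 0.0000.
spectral radius ρ = 0.8757; 0.8757 < 1 ⇒ converges.

yes, ρ = 0.8757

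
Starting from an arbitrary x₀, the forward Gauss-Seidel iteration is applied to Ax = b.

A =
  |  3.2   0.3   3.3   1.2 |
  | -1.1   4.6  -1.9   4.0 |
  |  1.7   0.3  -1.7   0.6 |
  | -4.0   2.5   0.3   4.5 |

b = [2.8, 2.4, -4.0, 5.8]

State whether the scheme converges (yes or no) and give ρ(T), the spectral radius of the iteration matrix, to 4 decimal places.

no, ρ = 1.1780

Diagonal D = diag(3.2, 4.6, -1.7, 4.5); L, U strict lower/upper.
T_GS = -(D+L)⁻¹U: row 0 first, T[0,2] = -(3.3)/(3.2) = -1.0312; later rows by forward substitution.
  T[0,:] = [+0.0000  -0.0938  -1.0312  -0.3750]
  T[1,:] = [+0.0000  -0.0224  +0.1664  -0.9592]
  T[2,:] = [+0.0000  -0.0977  -1.0019  -0.1913]
  T[3,:] = [+0.0000  -0.0644  -0.9423  +0.2123]
moduli |λ_i(T)| = 1.1780, 0.3352, 0.0308, 0.0000.
ρ(T) = max|λ| = 1.1780; 1.1780 > 1, so it fails to converge.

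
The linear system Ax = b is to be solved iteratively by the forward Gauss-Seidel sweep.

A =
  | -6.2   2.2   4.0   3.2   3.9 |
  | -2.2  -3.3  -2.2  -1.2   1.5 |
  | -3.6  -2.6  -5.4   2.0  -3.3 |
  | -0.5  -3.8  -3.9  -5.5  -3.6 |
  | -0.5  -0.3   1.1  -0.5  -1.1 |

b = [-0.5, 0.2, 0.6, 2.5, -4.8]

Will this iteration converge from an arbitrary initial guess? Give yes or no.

Split A = D + L + U, D = diag(-6.2, -3.3, -5.4, -5.5, -1.1).
Gauss-Seidel: T = -(D+L)⁻¹U, row 0 first, T[0,3] = -(3.2)/(-6.2) = +0.5161; later rows by forward substitution.
  T[0,:] = [+0.0000, +0.3548, +0.6452, +0.5161, +0.6290]
  T[1,:] = [+0.0000, -0.2366, -1.0968, -0.7077, +0.0352]
  T[2,:] = [+0.0000, -0.1227, +0.0980, +0.3670, -1.0474]
  T[3,:] = [+0.0000, +0.2182, +0.6297, +0.1818, +0.0067]
  T[4,:] = [+0.0000, -0.3186, -0.1824, +0.2428, -1.3460]
moduli |λ_i(T)| = 1.6541, 0.3688, 0.3688, 0.1159, 0.0000.
spectral radius ρ = 1.6541; 1.6541 > 1, so it fails to converge.

no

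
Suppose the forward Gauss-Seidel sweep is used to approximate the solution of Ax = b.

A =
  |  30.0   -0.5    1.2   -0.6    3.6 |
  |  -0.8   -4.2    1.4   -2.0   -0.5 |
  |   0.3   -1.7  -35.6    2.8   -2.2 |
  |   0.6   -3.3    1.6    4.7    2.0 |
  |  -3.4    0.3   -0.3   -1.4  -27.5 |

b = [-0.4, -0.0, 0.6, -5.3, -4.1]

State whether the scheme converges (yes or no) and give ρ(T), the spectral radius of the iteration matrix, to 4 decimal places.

yes, ρ = 0.4335

A = D + L + U where D = diag(30, -4.2, -35.6, 4.7, -27.5).
Gauss-Seidel: T = -(D+L)⁻¹U, row 0 first, T[0,3] = -(-0.6)/(30) = +0.0200; later rows by forward substitution.
  T[0,:] = [+0.0000, +0.0167, -0.0400, +0.0200, -0.1200]
  T[1,:] = [+0.0000, -0.0032, +0.3410, -0.4800, -0.0962]
  T[2,:] = [+0.0000, +0.0003, -0.0166, +0.1017, -0.0582]
  T[3,:] = [+0.0000, -0.0045, +0.2502, -0.3742, -0.4579]
  T[4,:] = [+0.0000, -0.0019, -0.0039, +0.0102, +0.0377]
|roots of det(T-λI)|: 0.4335, 0.0445, 0.0345, 0.0345, 0.0000.
spectral radius ρ = 0.4335; 0.4335 < 1, so it converges for any x₀.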